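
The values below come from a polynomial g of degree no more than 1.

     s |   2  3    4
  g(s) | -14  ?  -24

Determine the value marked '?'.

On equispaced nodes a degree-1 polynomial has vanishing second forward difference, so
  g(2) - 2·g(3) + g(4) = 0.
Substituting the known values and solving for g(3):
  -2·g(3) = 38
  g(3) = -19.

-19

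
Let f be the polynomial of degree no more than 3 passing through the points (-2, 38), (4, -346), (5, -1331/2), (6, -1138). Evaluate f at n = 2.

Write f(n) = an^3 + bn^2 + cn + d. Substituting each data point gives a linear system:
  -8a + 4b - 2c + d = 38
  64a + 16b + 4c + d = -346
  125a + 25b + 5c + d = -1331/2
  216a + 36b + 6c + d = -1138
Solving the system yields a = -5, b = -3/2, c = -1, d = 2.
So f(n) = -5n³ - (3/2)n² - n + 2.
Then f(2) = -46.

-46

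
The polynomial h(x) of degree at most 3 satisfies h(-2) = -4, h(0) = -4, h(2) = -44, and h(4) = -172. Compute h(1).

Forward differences of the values at x = -2, 0, 2, 4:
  h  : -4  -4  -44  -172
  Δ  : 0  -40  -128
  Δ^2: -40  -88
  Δ^3: -48
The third differences are constant, confirming degree 3.
Interpolating (Newton forward form) and evaluating at x = 1 gives h(1) = -16.

-16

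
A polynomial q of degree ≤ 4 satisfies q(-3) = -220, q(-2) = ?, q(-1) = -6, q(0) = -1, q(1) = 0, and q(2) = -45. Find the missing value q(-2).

On equispaced nodes a degree-4 polynomial has vanishing fifth forward difference, so
  - q(-3) + 5·q(-2) - 10·q(-1) + 10·q(0) - 5·q(1) + q(2) = 0.
Substituting the known values and solving for q(-2):
  5·q(-2) = -225
  q(-2) = -45.

-45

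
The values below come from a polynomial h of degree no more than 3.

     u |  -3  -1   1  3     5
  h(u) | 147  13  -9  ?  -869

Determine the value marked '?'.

The 4 known points determine the degree-3 polynomial uniquely.
Write h(u) = au^3 + bu^2 + cu + d. Substituting each data point gives a linear system:
  -27a + 9b - 3c + d = 147
  -a + b - c + d = 13
  a + b + c + d = -9
  125a + 25b + 5c + d = -869
Solving the system yields a = -6, b = -4, c = -5, d = 6.
So h(u) = -6u^3 - 4u^2 - 5u + 6.
Then h(3) = -207.

-207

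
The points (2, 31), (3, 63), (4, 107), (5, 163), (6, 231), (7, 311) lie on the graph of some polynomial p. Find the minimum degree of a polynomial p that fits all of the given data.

Forward differences of the values at u = 2, 3, 4, 5, 6, 7:
  p  : 31  63  107  163  231  311
  Δ  : 32  44  56  68  80
  Δ^2: 12  12  12  12
  Δ^3: 0  0  0
  Δ^4: 0  0
  Δ^5: 0
The second differences are constant (12) and nonzero, while all higher differences vanish, so the minimal degree is 2.

2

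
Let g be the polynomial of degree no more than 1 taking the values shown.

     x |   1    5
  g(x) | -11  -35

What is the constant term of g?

Write g(x) = ax + b. Substituting each data point gives a linear system:
  a + b = -11
  5a + b = -35
Solving the system yields a = -6, b = -5.
So g(x) = -6x - 5.
The constant term is -5.

-5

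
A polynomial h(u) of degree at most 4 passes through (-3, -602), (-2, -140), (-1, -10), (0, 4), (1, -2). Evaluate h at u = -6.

Forward differences of the values at u = -3, -2, -1, 0, 1:
  h  : -602  -140  -10  4  -2
  Δ  : 462  130  14  -6
  Δ^2: -332  -116  -20
  Δ^3: 216  96
  Δ^4: -120
The fourth differences are constant, confirming degree 4.
Interpolating (Newton forward form) and evaluating at u = -6 gives h(-6) = -7940.

-7940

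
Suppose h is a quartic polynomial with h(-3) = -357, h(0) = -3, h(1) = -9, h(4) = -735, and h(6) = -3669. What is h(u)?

Write h(u) = au^4 + bu^3 + cu^2 + du + e. Substituting each data point gives a linear system:
  81a - 27b + 9c - 3d + e = -357
  e = -3
  a + b + c + d + e = -9
  256a + 64b + 16c + 4d + e = -735
  1296a + 216b + 36c + 6d + e = -3669
Solving the system yields a = -3, b = 2, c = -6, d = 1, e = -3.
So h(u) = -3u^4 + 2u^3 - 6u^2 + u - 3.
Check: h(6) = -3669. ✓

h(u) = -3u^4 + 2u^3 - 6u^2 + u - 3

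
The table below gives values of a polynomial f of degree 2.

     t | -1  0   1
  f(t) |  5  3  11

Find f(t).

Write f(t) = at^2 + bt + c. Substituting each data point gives a linear system:
  a - b + c = 5
  c = 3
  a + b + c = 11
Solving the system yields a = 5, b = 3, c = 3.
So f(t) = 5t^2 + 3t + 3.
Check: f(0) = 3. ✓

f(t) = 5t^2 + 3t + 3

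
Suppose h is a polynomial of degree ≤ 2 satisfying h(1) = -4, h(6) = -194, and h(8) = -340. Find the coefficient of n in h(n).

-3

Write h(n) = an^2 + bn + c. Substituting each data point gives a linear system:
  a + b + c = -4
  36a + 6b + c = -194
  64a + 8b + c = -340
Solving the system yields a = -5, b = -3, c = 4.
So h(n) = -5n^2 - 3n + 4.
The coefficient of n is -3.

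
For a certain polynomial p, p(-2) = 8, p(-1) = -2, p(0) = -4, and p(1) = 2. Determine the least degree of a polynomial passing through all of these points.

Forward differences of the values at u = -2, -1, 0, 1:
  p  : 8  -2  -4  2
  Δ  : -10  -2  6
  Δ^2: 8  8
  Δ^3: 0
The second differences are constant (8) and nonzero, while all higher differences vanish, so the minimal degree is 2.

2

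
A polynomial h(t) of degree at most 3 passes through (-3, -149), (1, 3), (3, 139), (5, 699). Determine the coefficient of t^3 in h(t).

Write h(t) = at^3 + bt^2 + ct + d. Substituting each data point gives a linear system:
  -27a + 9b - 3c + d = -149
  a + b + c + d = 3
  27a + 9b + 3c + d = 139
  125a + 25b + 5c + d = 699
Solving the system yields a = 6, b = -1, c = -6, d = 4.
So h(t) = 6t³ - t² - 6t + 4.
The leading coefficient is 6.

6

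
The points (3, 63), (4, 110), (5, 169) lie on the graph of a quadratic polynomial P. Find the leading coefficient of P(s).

Write P(s) = as^2 + bs + c. Substituting each data point gives a linear system:
  9a + 3b + c = 63
  16a + 4b + c = 110
  25a + 5b + c = 169
Solving the system yields a = 6, b = 5, c = -6.
So P(s) = 6s² + 5s - 6.
The leading coefficient is 6.

6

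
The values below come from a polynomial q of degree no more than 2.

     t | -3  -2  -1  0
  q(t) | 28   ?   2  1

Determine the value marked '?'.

11

On equispaced nodes a degree-2 polynomial has vanishing third forward difference, so
  - q(-3) + 3·q(-2) - 3·q(-1) + q(0) = 0.
Substituting the known values and solving for q(-2):
  3·q(-2) = 33
  q(-2) = 11.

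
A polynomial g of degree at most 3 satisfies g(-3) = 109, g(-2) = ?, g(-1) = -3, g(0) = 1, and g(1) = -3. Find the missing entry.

21

On equispaced nodes a degree-3 polynomial has vanishing fourth forward difference, so
  g(-3) - 4·g(-2) + 6·g(-1) - 4·g(0) + g(1) = 0.
Substituting the known values and solving for g(-2):
  -4·g(-2) = -84
  g(-2) = 21.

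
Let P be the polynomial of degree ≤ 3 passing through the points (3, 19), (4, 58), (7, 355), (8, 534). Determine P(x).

P(x) = x^3 + x^2 - 5x - 2

Write P(x) = ax^3 + bx^2 + cx + d. Substituting each data point gives a linear system:
  27a + 9b + 3c + d = 19
  64a + 16b + 4c + d = 58
  343a + 49b + 7c + d = 355
  512a + 64b + 8c + d = 534
Solving the system yields a = 1, b = 1, c = -5, d = -2.
So P(x) = x^3 + x^2 - 5x - 2.
Check: P(4) = 58. ✓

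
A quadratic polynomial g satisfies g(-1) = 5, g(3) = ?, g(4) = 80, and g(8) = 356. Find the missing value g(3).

The 3 known points determine the degree-2 polynomial uniquely.
Write g(x) = ax^2 + bx + c. Substituting each data point gives a linear system:
  a - b + c = 5
  16a + 4b + c = 80
  64a + 8b + c = 356
Solving the system yields a = 6, b = -3, c = -4.
So g(x) = 6x^2 - 3x - 4.
Then g(3) = 41.

41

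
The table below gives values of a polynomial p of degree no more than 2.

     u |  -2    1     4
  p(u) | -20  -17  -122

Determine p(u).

Write p(u) = au^2 + bu + c. Substituting each data point gives a linear system:
  4a - 2b + c = -20
  a + b + c = -17
  16a + 4b + c = -122
Solving the system yields a = -6, b = -5, c = -6.
So p(u) = -6u² - 5u - 6.
Check: p(-2) = -20. ✓

p(u) = -6u^2 - 5u - 6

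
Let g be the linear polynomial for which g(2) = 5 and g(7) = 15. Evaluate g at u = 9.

Write g(u) = au + b. Substituting each data point gives a linear system:
  2a + b = 5
  7a + b = 15
Solving the system yields a = 2, b = 1.
So g(u) = 2u + 1.
Then g(9) = 19.

19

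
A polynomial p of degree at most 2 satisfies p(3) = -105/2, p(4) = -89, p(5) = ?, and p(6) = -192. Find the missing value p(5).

-271/2

On equispaced nodes a degree-2 polynomial has vanishing third forward difference, so
  - p(3) + 3·p(4) - 3·p(5) + p(6) = 0.
Substituting the known values and solving for p(5):
  -3·p(5) = 813/2
  p(5) = -271/2.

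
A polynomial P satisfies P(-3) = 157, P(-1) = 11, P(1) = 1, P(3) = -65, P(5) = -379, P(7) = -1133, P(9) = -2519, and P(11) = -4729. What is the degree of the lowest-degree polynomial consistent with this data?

3

Forward differences of the values at t = -3, -1, 1, 3, 5, 7, 9, 11:
  P  : 157  11  1  -65  -379  -1133  -2519  -4729
  Δ  : -146  -10  -66  -314  -754  -1386  -2210
  Δ^2: 136  -56  -248  -440  -632  -824
  Δ^3: -192  -192  -192  -192  -192
  Δ^4: 0  0  0  0
  Δ^5: 0  0  0
  Δ^6: 0  0
  Δ^7: 0
The third differences are constant (-192) and nonzero, while all higher differences vanish, so the minimal degree is 3.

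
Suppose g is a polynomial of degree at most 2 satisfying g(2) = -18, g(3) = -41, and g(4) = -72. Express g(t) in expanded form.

Write g(t) = at^2 + bt + c. Substituting each data point gives a linear system:
  4a + 2b + c = -18
  9a + 3b + c = -41
  16a + 4b + c = -72
Solving the system yields a = -4, b = -3, c = 4.
So g(t) = -4t^2 - 3t + 4.
Check: g(2) = -18. ✓

g(t) = -4t^2 - 3t + 4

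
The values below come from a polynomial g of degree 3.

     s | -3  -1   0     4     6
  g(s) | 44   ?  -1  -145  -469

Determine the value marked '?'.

0

The 4 known points determine the degree-3 polynomial uniquely.
Write g(s) = as^3 + bs^2 + cs + d. Substituting each data point gives a linear system:
  -27a + 9b - 3c + d = 44
  d = -1
  64a + 16b + 4c + d = -145
  216a + 36b + 6c + d = -469
Solving the system yields a = -2, b = -1, c = 0, d = -1.
So g(s) = -2s^3 - s^2 - 1.
Then g(-1) = 0.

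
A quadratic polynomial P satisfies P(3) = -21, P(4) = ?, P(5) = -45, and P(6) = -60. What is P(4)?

-32

The 3 known points determine the degree-2 polynomial uniquely.
Write P(s) = as^2 + bs + c. Substituting each data point gives a linear system:
  9a + 3b + c = -21
  25a + 5b + c = -45
  36a + 6b + c = -60
Solving the system yields a = -1, b = -4, c = 0.
So P(s) = -s^2 - 4s.
Then P(4) = -32.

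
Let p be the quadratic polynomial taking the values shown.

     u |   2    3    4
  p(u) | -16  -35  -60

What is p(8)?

-220

Using the Lagrange interpolation formula with nodes 2, 3, 4:
  L_0(u) = (u - 3)(u - 4) / 2
  L_1(u) = (u - 2)(u - 4) / -1
  L_2(u) = (u - 2)(u - 3) / 2
Then p(u) = -16·L_0(u) - 35·L_1(u) - 60·L_2(u).
Expanding and collecting terms gives p(u) = -3u^2 - 4u + 4.
Evaluating at u = 8: p(8) = -220.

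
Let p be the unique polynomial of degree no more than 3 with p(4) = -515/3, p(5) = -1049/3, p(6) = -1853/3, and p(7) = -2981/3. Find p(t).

Using the Lagrange interpolation formula with nodes 4, 5, 6, 7:
  L_0(t) = (t - 5)(t - 6)(t - 7) / -6
  L_1(t) = (t - 4)(t - 6)(t - 7) / 2
  L_2(t) = (t - 4)(t - 5)(t - 7) / -2
  L_3(t) = (t - 4)(t - 5)(t - 6) / 6
Then p(t) = -515/3·L_0(t) - 1049/3·L_1(t) - 1853/3·L_2(t) - 2981/3·L_3(t).
Expanding and collecting terms gives p(t) = -3t³ + 5t + 1/3.
Check: p(7) = -2981/3. ✓

p(t) = -3t^3 + 5t + 1/3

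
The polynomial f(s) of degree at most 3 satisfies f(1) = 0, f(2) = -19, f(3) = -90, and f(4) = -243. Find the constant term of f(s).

Write f(s) = as^3 + bs^2 + cs + d. Substituting each data point gives a linear system:
  a + b + c + d = 0
  8a + 4b + 2c + d = -19
  27a + 9b + 3c + d = -90
  64a + 16b + 4c + d = -243
Solving the system yields a = -5, b = 4, c = 4, d = -3.
So f(s) = -5s^3 + 4s^2 + 4s - 3.
The constant term is -3.

-3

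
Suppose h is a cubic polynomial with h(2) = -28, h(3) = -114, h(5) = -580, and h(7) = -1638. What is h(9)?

Write h(s) = as^3 + bs^2 + cs + d. Substituting each data point gives a linear system:
  8a + 4b + 2c + d = -28
  27a + 9b + 3c + d = -114
  125a + 25b + 5c + d = -580
  343a + 49b + 7c + d = -1638
Solving the system yields a = -5, b = 1, c = 4, d = 0.
So h(s) = -5s^3 + s^2 + 4s.
Then h(9) = -3528.

-3528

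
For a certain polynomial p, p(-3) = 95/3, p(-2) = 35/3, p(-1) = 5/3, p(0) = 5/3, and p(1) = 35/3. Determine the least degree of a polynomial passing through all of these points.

2

Forward differences of the values at n = -3, -2, -1, 0, 1:
  p  : 95/3  35/3  5/3  5/3  35/3
  Δ  : -20  -10  0  10
  Δ^2: 10  10  10
  Δ^3: 0  0
  Δ^4: 0
The second differences are constant (10) and nonzero, while all higher differences vanish, so the minimal degree is 2.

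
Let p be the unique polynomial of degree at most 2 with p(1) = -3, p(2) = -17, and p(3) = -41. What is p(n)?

Using the Lagrange interpolation formula with nodes 1, 2, 3:
  L_0(n) = (n - 2)(n - 3) / 2
  L_1(n) = (n - 1)(n - 3) / -1
  L_2(n) = (n - 1)(n - 2) / 2
Then p(n) = -3·L_0(n) - 17·L_1(n) - 41·L_2(n).
Expanding and collecting terms gives p(n) = -5n² + n + 1.
Check: p(2) = -17. ✓

p(n) = -5n^2 + n + 1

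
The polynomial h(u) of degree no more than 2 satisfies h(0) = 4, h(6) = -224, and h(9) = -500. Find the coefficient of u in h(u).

-2

Write h(u) = au^2 + bu + c. Substituting each data point gives a linear system:
  c = 4
  36a + 6b + c = -224
  81a + 9b + c = -500
Solving the system yields a = -6, b = -2, c = 4.
So h(u) = -6u² - 2u + 4.
The coefficient of u is -2.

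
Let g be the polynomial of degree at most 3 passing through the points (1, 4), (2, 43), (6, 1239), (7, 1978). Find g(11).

7774

Using the Lagrange interpolation formula with nodes 1, 2, 6, 7:
  L_0(n) = (n - 2)(n - 6)(n - 7) / -30
  L_1(n) = (n - 1)(n - 6)(n - 7) / 20
  L_2(n) = (n - 1)(n - 2)(n - 7) / -20
  L_3(n) = (n - 1)(n - 2)(n - 6) / 30
Then g(n) = 4·L_0(n) + 43·L_1(n) + 1239·L_2(n) + 1978·L_3(n).
Expanding and collecting terms gives g(n) = 6n³ - 2n² + 3n - 3.
Evaluating at n = 11: g(11) = 7774.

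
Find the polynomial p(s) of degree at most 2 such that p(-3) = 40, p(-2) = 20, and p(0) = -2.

p(s) = 3s^2 - 5s - 2

Write p(s) = as^2 + bs + c. Substituting each data point gives a linear system:
  9a - 3b + c = 40
  4a - 2b + c = 20
  c = -2
Solving the system yields a = 3, b = -5, c = -2.
So p(s) = 3s^2 - 5s - 2.
Check: p(-2) = 20. ✓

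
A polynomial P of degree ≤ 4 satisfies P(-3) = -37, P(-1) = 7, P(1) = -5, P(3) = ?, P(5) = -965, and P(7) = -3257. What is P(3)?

-169

On equispaced nodes a degree-4 polynomial has vanishing fifth forward difference, so
  - P(-3) + 5·P(-1) - 10·P(1) + 10·P(3) - 5·P(5) + P(7) = 0.
Substituting the known values and solving for P(3):
  10·P(3) = -1690
  P(3) = -169.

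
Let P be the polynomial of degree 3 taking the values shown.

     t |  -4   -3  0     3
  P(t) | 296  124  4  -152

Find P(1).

-4

Using the Lagrange interpolation formula with nodes -4, -3, 0, 3:
  L_0(t) = (t + 3)t(t - 3) / -28
  L_1(t) = (t + 4)t(t - 3) / 18
  L_2(t) = (t + 4)(t + 3)(t - 3) / -36
  L_3(t) = (t + 4)(t + 3)t / 126
Then P(t) = 296·L_0(t) + 124·L_1(t) + 4·L_2(t) - 152·L_3(t).
Expanding and collecting terms gives P(t) = -5t^3 - 2t^2 - t + 4.
Evaluating at t = 1: P(1) = -4.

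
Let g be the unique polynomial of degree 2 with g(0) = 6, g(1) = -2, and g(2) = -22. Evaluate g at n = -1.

Write g(n) = an^2 + bn + c. Substituting each data point gives a linear system:
  c = 6
  a + b + c = -2
  4a + 2b + c = -22
Solving the system yields a = -6, b = -2, c = 6.
So g(n) = -6n^2 - 2n + 6.
Then g(-1) = 2.

2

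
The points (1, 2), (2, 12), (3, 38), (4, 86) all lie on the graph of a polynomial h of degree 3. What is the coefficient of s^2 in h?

2

Write h(s) = as^3 + bs^2 + cs + d. Substituting each data point gives a linear system:
  a + b + c + d = 2
  8a + 4b + 2c + d = 12
  27a + 9b + 3c + d = 38
  64a + 16b + 4c + d = 86
Solving the system yields a = 1, b = 2, c = -3, d = 2.
So h(s) = s^3 + 2s^2 - 3s + 2.
The coefficient of s^2 is 2.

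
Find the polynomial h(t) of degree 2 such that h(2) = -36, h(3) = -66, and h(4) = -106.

Write h(t) = at^2 + bt + c. Substituting each data point gives a linear system:
  4a + 2b + c = -36
  9a + 3b + c = -66
  16a + 4b + c = -106
Solving the system yields a = -5, b = -5, c = -6.
So h(t) = -5t² - 5t - 6.
Check: h(2) = -36. ✓

h(t) = -5t^2 - 5t - 6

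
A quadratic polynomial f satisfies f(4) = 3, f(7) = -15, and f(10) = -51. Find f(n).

Write f(n) = an^2 + bn + c. Substituting each data point gives a linear system:
  16a + 4b + c = 3
  49a + 7b + c = -15
  100a + 10b + c = -51
Solving the system yields a = -1, b = 5, c = -1.
So f(n) = -n^2 + 5n - 1.
Check: f(4) = 3. ✓

f(n) = -n^2 + 5n - 1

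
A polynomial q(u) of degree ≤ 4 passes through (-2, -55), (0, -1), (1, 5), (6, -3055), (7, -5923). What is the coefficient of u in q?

Write q(u) = au^4 + bu^3 + cu^2 + du + e. Substituting each data point gives a linear system:
  16a - 8b + 4c - 2d + e = -55
  e = -1
  a + b + c + d + e = 5
  1296a + 216b + 36c + 6d + e = -3055
  2401a + 343b + 49c + 7d + e = -5923
Solving the system yields a = -3, b = 3, c = 5, d = 1, e = -1.
So q(u) = -3u⁴ + 3u³ + 5u² + u - 1.
The coefficient of u is 1.

1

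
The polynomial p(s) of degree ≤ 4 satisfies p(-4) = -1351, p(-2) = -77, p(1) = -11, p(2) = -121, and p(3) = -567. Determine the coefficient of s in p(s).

Write p(s) = as^4 + bs^3 + cs^2 + ds + e. Substituting each data point gives a linear system:
  256a - 64b + 16c - 4d + e = -1351
  16a - 8b + 4c - 2d + e = -77
  a + b + c + d + e = -11
  16a + 8b + 4c + 2d + e = -121
  81a + 27b + 9c + 3d + e = -567
Solving the system yields a = -6, b = -3, c = 0, d = 1, e = -3.
So p(s) = -6s^4 - 3s^3 + s - 3.
The coefficient of s is 1.

1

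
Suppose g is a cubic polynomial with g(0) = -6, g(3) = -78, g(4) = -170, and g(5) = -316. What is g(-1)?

-10

Using the Lagrange interpolation formula with nodes 0, 3, 4, 5:
  L_0(x) = (x - 3)(x - 4)(x - 5) / -60
  L_1(x) = x(x - 4)(x - 5) / 6
  L_2(x) = x(x - 3)(x - 5) / -4
  L_3(x) = x(x - 3)(x - 4) / 10
Then g(x) = -6·L_0(x) - 78·L_1(x) - 170·L_2(x) - 316·L_3(x).
Expanding and collecting terms gives g(x) = -2x^3 - 3x^2 + 3x - 6.
Evaluating at x = -1: g(-1) = -10.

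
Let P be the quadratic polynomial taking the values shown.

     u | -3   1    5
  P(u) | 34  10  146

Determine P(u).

Write P(u) = au^2 + bu + c. Substituting each data point gives a linear system:
  9a - 3b + c = 34
  a + b + c = 10
  25a + 5b + c = 146
Solving the system yields a = 5, b = 4, c = 1.
So P(u) = 5u^2 + 4u + 1.
Check: P(-3) = 34. ✓

P(u) = 5u^2 + 4u + 1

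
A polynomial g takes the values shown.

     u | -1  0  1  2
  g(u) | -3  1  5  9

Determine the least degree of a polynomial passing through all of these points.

1

Forward differences of the values at u = -1, 0, 1, 2:
  g  : -3  1  5  9
  Δ  : 4  4  4
  Δ^2: 0  0
  Δ^3: 0
The first differences are constant (4) and nonzero, while all higher differences vanish, so the minimal degree is 1.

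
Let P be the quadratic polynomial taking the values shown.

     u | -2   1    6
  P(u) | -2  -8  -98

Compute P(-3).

Write P(u) = au^2 + bu + c. Substituting each data point gives a linear system:
  4a - 2b + c = -2
  a + b + c = -8
  36a + 6b + c = -98
Solving the system yields a = -2, b = -4, c = -2.
So P(u) = -2u^2 - 4u - 2.
Then P(-3) = -8.

-8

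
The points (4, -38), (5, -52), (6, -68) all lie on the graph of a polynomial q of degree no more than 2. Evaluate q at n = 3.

Forward differences of the values at n = 4, 5, 6:
  q  : -38  -52  -68
  Δ  : -14  -16
  Δ^2: -2
The second differences are constant, confirming degree 2.
Interpolating (Newton forward form) and evaluating at n = 3 gives q(3) = -26.

-26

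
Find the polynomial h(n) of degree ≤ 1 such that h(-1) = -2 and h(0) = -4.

h(n) = -2n - 4

Using the Lagrange interpolation formula with nodes -1, 0:
  L_0(n) = n / -1
  L_1(n) = (n + 1) / 1
Then h(n) = -2·L_0(n) - 4·L_1(n).
Expanding and collecting terms gives h(n) = -2n - 4.
Check: h(-1) = -2. ✓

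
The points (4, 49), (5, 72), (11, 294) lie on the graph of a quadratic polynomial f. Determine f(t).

Write f(t) = at^2 + bt + c. Substituting each data point gives a linear system:
  16a + 4b + c = 49
  25a + 5b + c = 72
  121a + 11b + c = 294
Solving the system yields a = 2, b = 5, c = -3.
So f(t) = 2t^2 + 5t - 3.
Check: f(11) = 294. ✓

f(t) = 2t^2 + 5t - 3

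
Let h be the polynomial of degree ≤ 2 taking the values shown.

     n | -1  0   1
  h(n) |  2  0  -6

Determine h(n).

Using the Lagrange interpolation formula with nodes -1, 0, 1:
  L_0(n) = n(n - 1) / 2
  L_1(n) = (n + 1)(n - 1) / -1
  L_2(n) = (n + 1)n / 2
Then h(n) = 2·L_0(n) + 0·L_1(n) - 6·L_2(n).
Expanding and collecting terms gives h(n) = -2n^2 - 4n.
Check: h(0) = 0. ✓

h(n) = -2n^2 - 4n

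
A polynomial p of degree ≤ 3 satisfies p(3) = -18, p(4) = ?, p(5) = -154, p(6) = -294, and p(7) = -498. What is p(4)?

On equispaced nodes a degree-3 polynomial has vanishing fourth forward difference, so
  p(3) - 4·p(4) + 6·p(5) - 4·p(6) + p(7) = 0.
Substituting the known values and solving for p(4):
  -4·p(4) = 264
  p(4) = -66.

-66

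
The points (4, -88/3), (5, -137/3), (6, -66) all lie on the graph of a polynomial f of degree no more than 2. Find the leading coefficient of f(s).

Write f(s) = as^2 + bs + c. Substituting each data point gives a linear system:
  16a + 4b + c = -88/3
  25a + 5b + c = -137/3
  36a + 6b + c = -66
Solving the system yields a = -2, b = 5/3, c = -4.
So f(s) = -2s^2 + (5/3)s - 4.
The leading coefficient is -2.

-2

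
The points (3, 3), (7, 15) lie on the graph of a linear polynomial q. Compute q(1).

-3

Using the Lagrange interpolation formula with nodes 3, 7:
  L_0(u) = (u - 7) / -4
  L_1(u) = (u - 3) / 4
Then q(u) = 3·L_0(u) + 15·L_1(u).
Expanding and collecting terms gives q(u) = 3u - 6.
Evaluating at u = 1: q(1) = -3.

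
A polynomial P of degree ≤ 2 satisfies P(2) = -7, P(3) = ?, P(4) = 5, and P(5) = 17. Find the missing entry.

-3

On equispaced nodes a degree-2 polynomial has vanishing third forward difference, so
  - P(2) + 3·P(3) - 3·P(4) + P(5) = 0.
Substituting the known values and solving for P(3):
  3·P(3) = -9
  P(3) = -3.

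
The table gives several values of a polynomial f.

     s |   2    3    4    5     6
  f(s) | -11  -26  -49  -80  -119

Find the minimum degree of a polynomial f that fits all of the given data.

2

Forward differences of the values at s = 2, 3, 4, 5, 6:
  f  : -11  -26  -49  -80  -119
  Δ  : -15  -23  -31  -39
  Δ^2: -8  -8  -8
  Δ^3: 0  0
  Δ^4: 0
The second differences are constant (-8) and nonzero, while all higher differences vanish, so the minimal degree is 2.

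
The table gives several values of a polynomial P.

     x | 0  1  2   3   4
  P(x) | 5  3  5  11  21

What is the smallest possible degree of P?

Forward differences of the values at x = 0, 1, 2, 3, 4:
  P  : 5  3  5  11  21
  Δ  : -2  2  6  10
  Δ^2: 4  4  4
  Δ^3: 0  0
  Δ^4: 0
The second differences are constant (4) and nonzero, while all higher differences vanish, so the minimal degree is 2.

2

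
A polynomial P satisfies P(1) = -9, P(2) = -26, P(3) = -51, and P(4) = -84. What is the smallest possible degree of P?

Forward differences of the values at n = 1, 2, 3, 4:
  P  : -9  -26  -51  -84
  Δ  : -17  -25  -33
  Δ^2: -8  -8
  Δ^3: 0
The second differences are constant (-8) and nonzero, while all higher differences vanish, so the minimal degree is 2.

2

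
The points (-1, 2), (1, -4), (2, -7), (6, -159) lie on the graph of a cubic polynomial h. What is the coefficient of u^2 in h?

Write h(u) = au^3 + bu^2 + cu + d. Substituting each data point gives a linear system:
  -a + b - c + d = 2
  a + b + c + d = -4
  8a + 4b + 2c + d = -7
  216a + 36b + 6c + d = -159
Solving the system yields a = -1, b = 2, c = -2, d = -3.
So h(u) = -u^3 + 2u^2 - 2u - 3.
The coefficient of u^2 is 2.

2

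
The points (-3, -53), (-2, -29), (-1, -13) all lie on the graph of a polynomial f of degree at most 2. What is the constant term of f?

-5

Write f(s) = as^2 + bs + c. Substituting each data point gives a linear system:
  9a - 3b + c = -53
  4a - 2b + c = -29
  a - b + c = -13
Solving the system yields a = -4, b = 4, c = -5.
So f(s) = -4s² + 4s - 5.
The constant term is -5.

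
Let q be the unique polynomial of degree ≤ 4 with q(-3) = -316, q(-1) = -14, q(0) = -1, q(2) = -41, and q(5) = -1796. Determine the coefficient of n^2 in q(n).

Write q(n) = an^4 + bn^3 + cn^2 + dn + e. Substituting each data point gives a linear system:
  81a - 27b + 9c - 3d + e = -316
  a - b + c - d + e = -14
  e = -1
  16a + 8b + 4c + 2d + e = -41
  625a + 125b + 25c + 5d + e = -1796
Solving the system yields a = -3, b = 1, c = -3, d = 6, e = -1.
So q(n) = -3n⁴ + n³ - 3n² + 6n - 1.
The coefficient of n^2 is -3.

-3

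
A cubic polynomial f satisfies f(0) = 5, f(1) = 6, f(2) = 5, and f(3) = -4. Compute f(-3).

Write f(s) = as^3 + bs^2 + cs + d. Substituting each data point gives a linear system:
  d = 5
  a + b + c + d = 6
  8a + 4b + 2c + d = 5
  27a + 9b + 3c + d = -4
Solving the system yields a = -1, b = 2, c = 0, d = 5.
So f(s) = -s^3 + 2s^2 + 5.
Then f(-3) = 50.

50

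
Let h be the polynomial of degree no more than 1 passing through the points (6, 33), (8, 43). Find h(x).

Using the Lagrange interpolation formula with nodes 6, 8:
  L_0(x) = (x - 8) / -2
  L_1(x) = (x - 6) / 2
Then h(x) = 33·L_0(x) + 43·L_1(x).
Expanding and collecting terms gives h(x) = 5x + 3.
Check: h(6) = 33. ✓

h(x) = 5x + 3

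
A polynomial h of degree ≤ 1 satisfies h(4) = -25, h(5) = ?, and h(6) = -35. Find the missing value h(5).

The 2 known points determine the degree-1 polynomial uniquely.
Write h(n) = an + b. Substituting each data point gives a linear system:
  4a + b = -25
  6a + b = -35
Solving the system yields a = -5, b = -5.
So h(n) = -5n - 5.
Then h(5) = -30.

-30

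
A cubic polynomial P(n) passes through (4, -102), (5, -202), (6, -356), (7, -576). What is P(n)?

Using the Lagrange interpolation formula with nodes 4, 5, 6, 7:
  L_0(n) = (n - 5)(n - 6)(n - 7) / -6
  L_1(n) = (n - 4)(n - 6)(n - 7) / 2
  L_2(n) = (n - 4)(n - 5)(n - 7) / -2
  L_3(n) = (n - 4)(n - 5)(n - 6) / 6
Then P(n) = -102·L_0(n) - 202·L_1(n) - 356·L_2(n) - 576·L_3(n).
Expanding and collecting terms gives P(n) = -2n^3 + 3n^2 - 5n - 2.
Check: P(5) = -202. ✓

P(n) = -2n^3 + 3n^2 - 5n - 2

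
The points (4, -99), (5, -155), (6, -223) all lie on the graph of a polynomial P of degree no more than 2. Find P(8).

-395

Using the Lagrange interpolation formula with nodes 4, 5, 6:
  L_0(u) = (u - 5)(u - 6) / 2
  L_1(u) = (u - 4)(u - 6) / -1
  L_2(u) = (u - 4)(u - 5) / 2
Then P(u) = -99·L_0(u) - 155·L_1(u) - 223·L_2(u).
Expanding and collecting terms gives P(u) = -6u^2 - 2u + 5.
Evaluating at u = 8: P(8) = -395.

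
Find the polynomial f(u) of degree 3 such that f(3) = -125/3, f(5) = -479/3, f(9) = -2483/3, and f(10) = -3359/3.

Using the Lagrange interpolation formula with nodes 3, 5, 9, 10:
  L_0(u) = (u - 5)(u - 9)(u - 10) / -84
  L_1(u) = (u - 3)(u - 9)(u - 10) / 40
  L_2(u) = (u - 3)(u - 5)(u - 10) / -24
  L_3(u) = (u - 3)(u - 5)(u - 9) / 35
Then f(u) = -125/3·L_0(u) - 479/3·L_1(u) - 2483/3·L_2(u) - 3359/3·L_3(u).
Expanding and collecting terms gives f(u) = -u^3 - u^2 - 2u + 1/3.
Check: f(5) = -479/3. ✓

f(u) = -u^3 - u^2 - 2u + 1/3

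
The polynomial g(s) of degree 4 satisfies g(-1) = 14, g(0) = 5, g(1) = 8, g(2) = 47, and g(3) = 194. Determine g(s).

g(s) = 2s^4 + 4s^2 - 3s + 5

Write g(s) = as^4 + bs^3 + cs^2 + ds + e. Substituting each data point gives a linear system:
  a - b + c - d + e = 14
  e = 5
  a + b + c + d + e = 8
  16a + 8b + 4c + 2d + e = 47
  81a + 27b + 9c + 3d + e = 194
Solving the system yields a = 2, b = 0, c = 4, d = -3, e = 5.
So g(s) = 2s^4 + 4s^2 - 3s + 5.
Check: g(3) = 194. ✓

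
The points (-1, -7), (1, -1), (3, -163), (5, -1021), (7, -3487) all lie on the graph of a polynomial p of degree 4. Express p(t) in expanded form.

Write p(t) = at^4 + bt^3 + ct^2 + dt + e. Substituting each data point gives a linear system:
  a - b + c - d + e = -7
  a + b + c + d + e = -1
  81a + 27b + 9c + 3d + e = -163
  625a + 125b + 25c + 5d + e = -1021
  2401a + 343b + 49c + 7d + e = -3487
Solving the system yields a = -1, b = -3, c = -2, d = 6, e = -1.
So p(t) = -t⁴ - 3t³ - 2t² + 6t - 1.
Check: p(-1) = -7. ✓

p(t) = -t^4 - 3t^3 - 2t^2 + 6t - 1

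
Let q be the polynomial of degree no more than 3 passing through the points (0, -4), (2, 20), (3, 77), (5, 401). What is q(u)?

q(u) = 4u^3 - 5u^2 + 6u - 4

Using the Lagrange interpolation formula with nodes 0, 2, 3, 5:
  L_0(u) = (u - 2)(u - 3)(u - 5) / -30
  L_1(u) = u(u - 3)(u - 5) / 6
  L_2(u) = u(u - 2)(u - 5) / -6
  L_3(u) = u(u - 2)(u - 3) / 30
Then q(u) = -4·L_0(u) + 20·L_1(u) + 77·L_2(u) + 401·L_3(u).
Expanding and collecting terms gives q(u) = 4u^3 - 5u^2 + 6u - 4.
Check: q(3) = 77. ✓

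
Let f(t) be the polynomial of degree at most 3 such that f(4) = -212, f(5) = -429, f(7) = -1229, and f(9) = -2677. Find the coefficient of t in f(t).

Write f(t) = at^3 + bt^2 + ct + d. Substituting each data point gives a linear system:
  64a + 16b + 4c + d = -212
  125a + 25b + 5c + d = -429
  343a + 49b + 7c + d = -1229
  729a + 81b + 9c + d = -2677
Solving the system yields a = -4, b = 3, c = 0, d = -4.
So f(t) = -4t^3 + 3t^2 - 4.
The coefficient of t is 0.

0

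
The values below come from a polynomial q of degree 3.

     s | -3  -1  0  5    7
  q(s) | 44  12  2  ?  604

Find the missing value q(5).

The 4 known points determine the degree-3 polynomial uniquely.
Write q(s) = as^3 + bs^2 + cs + d. Substituting each data point gives a linear system:
  -27a + 9b - 3c + d = 44
  -a + b - c + d = 12
  d = 2
  343a + 49b + 7c + d = 604
Solving the system yields a = 1, b = 6, c = -5, d = 2.
So q(s) = s³ + 6s² - 5s + 2.
Then q(5) = 252.

252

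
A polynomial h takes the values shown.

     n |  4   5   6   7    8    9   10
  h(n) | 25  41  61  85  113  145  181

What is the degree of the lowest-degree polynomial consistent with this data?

2

Forward differences of the values at n = 4, 5, 6, 7, 8, 9, 10:
  h  : 25  41  61  85  113  145  181
  Δ  : 16  20  24  28  32  36
  Δ^2: 4  4  4  4  4
  Δ^3: 0  0  0  0
  Δ^4: 0  0  0
  Δ^5: 0  0
  Δ^6: 0
The second differences are constant (4) and nonzero, while all higher differences vanish, so the minimal degree is 2.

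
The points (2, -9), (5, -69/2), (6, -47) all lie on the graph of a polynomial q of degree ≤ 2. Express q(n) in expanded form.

Using the Lagrange interpolation formula with nodes 2, 5, 6:
  L_0(n) = (n - 5)(n - 6) / 12
  L_1(n) = (n - 2)(n - 6) / -3
  L_2(n) = (n - 2)(n - 5) / 4
Then q(n) = -9·L_0(n) - 69/2·L_1(n) - 47·L_2(n).
Expanding and collecting terms gives q(n) = -n² - (3/2)n - 2.
Check: q(5) = -69/2. ✓

q(n) = -n^2 - (3/2)n - 2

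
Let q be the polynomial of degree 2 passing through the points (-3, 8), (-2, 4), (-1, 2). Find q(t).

Write q(t) = at^2 + bt + c. Substituting each data point gives a linear system:
  9a - 3b + c = 8
  4a - 2b + c = 4
  a - b + c = 2
Solving the system yields a = 1, b = 1, c = 2.
So q(t) = t² + t + 2.
Check: q(-3) = 8. ✓

q(t) = t^2 + t + 2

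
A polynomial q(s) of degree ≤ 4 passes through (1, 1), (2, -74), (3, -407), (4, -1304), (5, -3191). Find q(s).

Using the Lagrange interpolation formula with nodes 1, 2, 3, 4, 5:
  L_0(s) = (s - 2)(s - 3)(s - 4)(s - 5) / 24
  L_1(s) = (s - 1)(s - 3)(s - 4)(s - 5) / -6
  L_2(s) = (s - 1)(s - 2)(s - 4)(s - 5) / 4
  L_3(s) = (s - 1)(s - 2)(s - 3)(s - 5) / -6
  L_4(s) = (s - 1)(s - 2)(s - 3)(s - 4) / 24
Then q(s) = 1·L_0(s) - 74·L_1(s) - 407·L_2(s) - 1304·L_3(s) - 3191·L_4(s).
Expanding and collecting terms gives q(s) = -5s⁴ - s³ + 2s² + s + 4.
Check: q(1) = 1. ✓

q(s) = -5s^4 - s^3 + 2s^2 + s + 4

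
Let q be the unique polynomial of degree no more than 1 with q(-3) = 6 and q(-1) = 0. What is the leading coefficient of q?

-3

Write q(s) = as + b. Substituting each data point gives a linear system:
  -3a + b = 6
  -a + b = 0
Solving the system yields a = -3, b = -3.
So q(s) = -3s - 3.
The leading coefficient is -3.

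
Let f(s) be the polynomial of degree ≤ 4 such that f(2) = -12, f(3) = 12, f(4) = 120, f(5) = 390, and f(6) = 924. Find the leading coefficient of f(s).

1

Write f(s) = as^4 + bs^3 + cs^2 + ds + e. Substituting each data point gives a linear system:
  16a + 8b + 4c + 2d + e = -12
  81a + 27b + 9c + 3d + e = 12
  256a + 64b + 16c + 4d + e = 120
  625a + 125b + 25c + 5d + e = 390
  1296a + 216b + 36c + 6d + e = 924
Solving the system yields a = 1, b = -1, c = -4, d = -2, e = 0.
So f(s) = s⁴ - s³ - 4s² - 2s.
The leading coefficient is 1.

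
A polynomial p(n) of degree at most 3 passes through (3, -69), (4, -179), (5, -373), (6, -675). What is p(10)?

-3443

Using the Lagrange interpolation formula with nodes 3, 4, 5, 6:
  L_0(n) = (n - 4)(n - 5)(n - 6) / -6
  L_1(n) = (n - 3)(n - 5)(n - 6) / 2
  L_2(n) = (n - 3)(n - 4)(n - 6) / -2
  L_3(n) = (n - 3)(n - 4)(n - 5) / 6
Then p(n) = -69·L_0(n) - 179·L_1(n) - 373·L_2(n) - 675·L_3(n).
Expanding and collecting terms gives p(n) = -4n^3 + 6n^2 - 4n - 3.
Evaluating at n = 10: p(10) = -3443.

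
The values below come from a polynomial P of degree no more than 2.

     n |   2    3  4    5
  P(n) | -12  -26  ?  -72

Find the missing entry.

-46

On equispaced nodes a degree-2 polynomial has vanishing third forward difference, so
  - P(2) + 3·P(3) - 3·P(4) + P(5) = 0.
Substituting the known values and solving for P(4):
  -3·P(4) = 138
  P(4) = -46.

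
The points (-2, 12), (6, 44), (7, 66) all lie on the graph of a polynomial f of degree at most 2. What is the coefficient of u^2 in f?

Write f(u) = au^2 + bu + c. Substituting each data point gives a linear system:
  4a - 2b + c = 12
  36a + 6b + c = 44
  49a + 7b + c = 66
Solving the system yields a = 2, b = -4, c = -4.
So f(u) = 2u² - 4u - 4.
The leading coefficient is 2.

2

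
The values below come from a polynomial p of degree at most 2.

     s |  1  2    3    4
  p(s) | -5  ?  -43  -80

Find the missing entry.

On equispaced nodes a degree-2 polynomial has vanishing third forward difference, so
  - p(1) + 3·p(2) - 3·p(3) + p(4) = 0.
Substituting the known values and solving for p(2):
  3·p(2) = -54
  p(2) = -18.

-18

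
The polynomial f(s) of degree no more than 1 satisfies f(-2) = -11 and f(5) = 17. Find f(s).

f(s) = 4s - 3

Write f(s) = as + b. Substituting each data point gives a linear system:
  -2a + b = -11
  5a + b = 17
Solving the system yields a = 4, b = -3.
So f(s) = 4s - 3.
Check: f(5) = 17. ✓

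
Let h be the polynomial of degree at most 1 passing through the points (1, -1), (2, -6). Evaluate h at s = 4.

-16

Write h(s) = as + b. Substituting each data point gives a linear system:
  a + b = -1
  2a + b = -6
Solving the system yields a = -5, b = 4.
So h(s) = -5s + 4.
Then h(4) = -16.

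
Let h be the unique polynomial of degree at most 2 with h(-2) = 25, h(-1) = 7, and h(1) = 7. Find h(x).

h(x) = 6x^2 + 1

Using the Lagrange interpolation formula with nodes -2, -1, 1:
  L_0(x) = (x + 1)(x - 1) / 3
  L_1(x) = (x + 2)(x - 1) / -2
  L_2(x) = (x + 2)(x + 1) / 6
Then h(x) = 25·L_0(x) + 7·L_1(x) + 7·L_2(x).
Expanding and collecting terms gives h(x) = 6x² + 1.
Check: h(-2) = 25. ✓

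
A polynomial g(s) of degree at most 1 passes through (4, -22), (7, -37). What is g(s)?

g(s) = -5s - 2

Write g(s) = as + b. Substituting each data point gives a linear system:
  4a + b = -22
  7a + b = -37
Solving the system yields a = -5, b = -2.
So g(s) = -5s - 2.
Check: g(4) = -22. ✓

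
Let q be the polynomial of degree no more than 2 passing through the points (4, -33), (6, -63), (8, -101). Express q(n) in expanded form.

Write q(n) = an^2 + bn + c. Substituting each data point gives a linear system:
  16a + 4b + c = -33
  36a + 6b + c = -63
  64a + 8b + c = -101
Solving the system yields a = -1, b = -5, c = 3.
So q(n) = -n² - 5n + 3.
Check: q(6) = -63. ✓

q(n) = -n^2 - 5n + 3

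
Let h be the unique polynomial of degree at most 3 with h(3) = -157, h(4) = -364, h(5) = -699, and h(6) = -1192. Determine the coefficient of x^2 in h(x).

-4

Write h(x) = ax^3 + bx^2 + cx + d. Substituting each data point gives a linear system:
  27a + 9b + 3c + d = -157
  64a + 16b + 4c + d = -364
  125a + 25b + 5c + d = -699
  216a + 36b + 6c + d = -1192
Solving the system yields a = -5, b = -4, c = 6, d = -4.
So h(x) = -5x^3 - 4x^2 + 6x - 4.
The coefficient of x^2 is -4.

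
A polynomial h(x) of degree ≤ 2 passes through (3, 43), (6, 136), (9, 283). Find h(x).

Using the Lagrange interpolation formula with nodes 3, 6, 9:
  L_0(x) = (x - 6)(x - 9) / 18
  L_1(x) = (x - 3)(x - 9) / -9
  L_2(x) = (x - 3)(x - 6) / 18
Then h(x) = 43·L_0(x) + 136·L_1(x) + 283·L_2(x).
Expanding and collecting terms gives h(x) = 3x^2 + 4x + 4.
Check: h(9) = 283. ✓

h(x) = 3x^2 + 4x + 4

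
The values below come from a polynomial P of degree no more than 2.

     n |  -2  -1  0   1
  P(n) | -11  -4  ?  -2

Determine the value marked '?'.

-1

On equispaced nodes a degree-2 polynomial has vanishing third forward difference, so
  - P(-2) + 3·P(-1) - 3·P(0) + P(1) = 0.
Substituting the known values and solving for P(0):
  -3·P(0) = 3
  P(0) = -1.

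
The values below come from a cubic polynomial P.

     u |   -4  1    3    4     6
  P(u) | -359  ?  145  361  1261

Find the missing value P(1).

The 4 known points determine the degree-3 polynomial uniquely.
Write P(u) = au^3 + bu^2 + cu + d. Substituting each data point gives a linear system:
  -64a + 16b - 4c + d = -359
  27a + 9b + 3c + d = 145
  64a + 16b + 4c + d = 361
  216a + 36b + 6c + d = 1261
Solving the system yields a = 6, b = 0, c = -6, d = 1.
So P(u) = 6u^3 - 6u + 1.
Then P(1) = 1.

1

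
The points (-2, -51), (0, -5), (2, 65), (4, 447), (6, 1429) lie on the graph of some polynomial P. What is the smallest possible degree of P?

Forward differences of the values at s = -2, 0, 2, 4, 6:
  P  : -51  -5  65  447  1429
  Δ  : 46  70  382  982
  Δ^2: 24  312  600
  Δ^3: 288  288
  Δ^4: 0
The third differences are constant (288) and nonzero, while all higher differences vanish, so the minimal degree is 3.

3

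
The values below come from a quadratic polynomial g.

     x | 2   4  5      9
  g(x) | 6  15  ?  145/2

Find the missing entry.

The 3 known points determine the degree-2 polynomial uniquely.
Write g(x) = ax^2 + bx + c. Substituting each data point gives a linear system:
  4a + 2b + c = 6
  16a + 4b + c = 15
  81a + 9b + c = 145/2
Solving the system yields a = 1, b = -3/2, c = 5.
So g(x) = x^2 - (3/2)x + 5.
Then g(5) = 45/2.

45/2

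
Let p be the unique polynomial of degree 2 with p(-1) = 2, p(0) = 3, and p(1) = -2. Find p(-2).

Forward differences of the values at u = -1, 0, 1:
  p  : 2  3  -2
  Δ  : 1  -5
  Δ^2: -6
The second differences are constant, confirming degree 2.
Interpolating (Newton forward form) and evaluating at u = -2 gives p(-2) = -5.

-5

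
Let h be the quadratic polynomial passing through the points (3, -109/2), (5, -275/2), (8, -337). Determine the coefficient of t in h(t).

Write h(t) = at^2 + bt + c. Substituting each data point gives a linear system:
  9a + 3b + c = -109/2
  25a + 5b + c = -275/2
  64a + 8b + c = -337
Solving the system yields a = -5, b = -3/2, c = -5.
So h(t) = -5t^2 - (3/2)t - 5.
The coefficient of t is -3/2.

-3/2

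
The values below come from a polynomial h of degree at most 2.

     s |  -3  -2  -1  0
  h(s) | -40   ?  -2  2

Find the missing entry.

On equispaced nodes a degree-2 polynomial has vanishing third forward difference, so
  - h(-3) + 3·h(-2) - 3·h(-1) + h(0) = 0.
Substituting the known values and solving for h(-2):
  3·h(-2) = -48
  h(-2) = -16.

-16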